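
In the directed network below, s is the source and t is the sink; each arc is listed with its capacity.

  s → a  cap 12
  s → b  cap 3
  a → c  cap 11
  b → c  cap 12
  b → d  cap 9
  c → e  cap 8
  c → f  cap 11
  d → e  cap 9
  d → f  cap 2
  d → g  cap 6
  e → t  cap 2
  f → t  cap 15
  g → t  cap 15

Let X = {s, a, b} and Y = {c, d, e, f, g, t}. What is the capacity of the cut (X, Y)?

Edges leaving {s, a, b}: a→c (11), b→c (12), b→d (9).
Cut capacity = 11 + 12 + 9 = 32.

32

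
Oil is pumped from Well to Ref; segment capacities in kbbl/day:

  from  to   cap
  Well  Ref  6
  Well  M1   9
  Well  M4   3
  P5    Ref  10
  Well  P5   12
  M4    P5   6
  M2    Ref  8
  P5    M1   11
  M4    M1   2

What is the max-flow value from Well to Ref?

Augment Well→Ref: bottleneck 6, flow now 6.
Augment Well→P5→Ref: bottleneck 10, flow now 16.
No augmenting path remains; maximum flow = 16.
In the residual graph, reachable from Well: {Well, M4, P5, M1}.
Min-cut edges: Well→Ref (6), P5→Ref (10); capacity 6 + 10 = 16.
This cut is saturated, so no flow can exceed 16.

16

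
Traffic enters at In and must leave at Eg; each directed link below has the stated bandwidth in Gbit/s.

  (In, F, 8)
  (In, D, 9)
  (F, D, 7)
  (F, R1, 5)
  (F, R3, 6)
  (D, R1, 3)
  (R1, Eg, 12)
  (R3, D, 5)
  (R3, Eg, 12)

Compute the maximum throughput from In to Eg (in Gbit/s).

Augment In→F→R1→Eg: bottleneck 5, flow now 5.
Augment In→F→R3→Eg: bottleneck 3, flow now 8.
Augment In→D→R1→Eg: bottleneck 3, flow now 11.
No augmenting path remains; maximum flow = 11.
In the residual graph, reachable from In: {In, D}.
Min-cut edges: In→F (8), D→R1 (3); capacity 8 + 3 = 11.
This cut is saturated, so no flow can exceed 11.

11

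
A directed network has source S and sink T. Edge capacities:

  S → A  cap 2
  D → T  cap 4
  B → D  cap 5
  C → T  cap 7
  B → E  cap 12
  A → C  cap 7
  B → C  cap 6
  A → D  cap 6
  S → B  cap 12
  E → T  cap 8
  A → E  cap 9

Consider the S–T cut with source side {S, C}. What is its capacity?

Edges leaving {S, C}: S→A (2), S→B (12), C→T (7).
Cut capacity = 2 + 12 + 7 = 21.

21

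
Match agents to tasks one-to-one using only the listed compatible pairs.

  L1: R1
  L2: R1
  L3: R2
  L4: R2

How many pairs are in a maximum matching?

2

Unit-capacity flow: source→left, listed edges, right→sink; max matching = max flow.
Augmenting path L1→R1 (+1); matched 1.
Augmenting path L3→R2 (+1); matched 2.
No augmenting path remains; maximum matching = 2.
König certificate: {R1, R2} is a vertex cover of size 2 (every listed pair touches it), so no matching can be larger.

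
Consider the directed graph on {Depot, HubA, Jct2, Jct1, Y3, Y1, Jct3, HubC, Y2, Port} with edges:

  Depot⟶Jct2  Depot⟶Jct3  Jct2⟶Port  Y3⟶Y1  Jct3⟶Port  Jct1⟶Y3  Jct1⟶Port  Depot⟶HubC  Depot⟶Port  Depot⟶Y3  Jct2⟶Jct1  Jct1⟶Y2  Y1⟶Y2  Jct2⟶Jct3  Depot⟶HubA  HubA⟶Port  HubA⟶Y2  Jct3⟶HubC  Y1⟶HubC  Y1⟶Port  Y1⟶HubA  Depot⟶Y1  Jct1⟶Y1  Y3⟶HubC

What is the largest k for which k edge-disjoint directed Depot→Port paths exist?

5

Assign every edge capacity 1; by Menger, the answer equals the max flow.
Path Depot→Port (+1); total 1.
Path Depot→HubA→Port (+1); total 2.
Path Depot→Jct2→Port (+1); total 3.
Path Depot→Y1→Port (+1); total 4.
Path Depot→Jct3→Port (+1); total 5.
No residual Depot→Port path; max flow = 5.
Certifying cut of size 5: {Depot→Jct2, Depot→Jct3, Depot→Port, HubA→Port, Y1→Port}.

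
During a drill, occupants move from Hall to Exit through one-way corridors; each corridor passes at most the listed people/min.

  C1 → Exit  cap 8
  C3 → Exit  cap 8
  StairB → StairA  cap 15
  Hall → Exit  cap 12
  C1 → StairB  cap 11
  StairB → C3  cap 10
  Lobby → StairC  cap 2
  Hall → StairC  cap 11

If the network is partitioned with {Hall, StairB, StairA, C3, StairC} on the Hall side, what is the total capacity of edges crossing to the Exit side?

Edges leaving {Hall, StairB, StairA, C3, StairC}: Hall→Exit (12), C3→Exit (8).
Cut capacity = 12 + 8 = 20.

20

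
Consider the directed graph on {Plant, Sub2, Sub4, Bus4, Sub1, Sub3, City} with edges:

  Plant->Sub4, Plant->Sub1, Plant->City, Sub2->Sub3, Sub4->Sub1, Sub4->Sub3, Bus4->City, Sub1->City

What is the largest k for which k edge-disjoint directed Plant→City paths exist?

2

Assign every edge capacity 1; by Menger, the answer equals the max flow.
Path Plant→City (+1); total 1.
Path Plant→Sub1→City (+1); total 2.
No residual Plant→City path; max flow = 2.
Certifying cut of size 2: {Plant→City, Sub1→City}.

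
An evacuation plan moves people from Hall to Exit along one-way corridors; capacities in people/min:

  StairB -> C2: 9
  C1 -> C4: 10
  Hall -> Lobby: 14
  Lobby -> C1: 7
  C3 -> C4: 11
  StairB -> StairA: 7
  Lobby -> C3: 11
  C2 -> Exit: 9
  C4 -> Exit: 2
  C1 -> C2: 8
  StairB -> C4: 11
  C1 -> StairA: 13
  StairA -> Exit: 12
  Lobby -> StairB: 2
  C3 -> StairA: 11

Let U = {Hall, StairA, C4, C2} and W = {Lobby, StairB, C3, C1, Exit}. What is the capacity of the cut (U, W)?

37

Edges leaving {Hall, StairA, C4, C2}: Hall→Lobby (14), StairA→Exit (12), C4→Exit (2), C2→Exit (9).
Cut capacity = 14 + 12 + 2 + 9 = 37.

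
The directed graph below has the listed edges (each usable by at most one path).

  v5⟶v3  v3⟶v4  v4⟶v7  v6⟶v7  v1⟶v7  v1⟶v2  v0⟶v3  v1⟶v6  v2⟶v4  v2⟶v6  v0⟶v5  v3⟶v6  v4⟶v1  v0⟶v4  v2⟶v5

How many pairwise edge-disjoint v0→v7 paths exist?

3

Assign every edge capacity 1; by Menger, the answer equals the max flow.
Path v0→v4→v7 (+1); total 1.
Path v0→v3→v6→v7 (+1); total 2.
Path v0→v5→v3→v4→v1→v7 (+1); total 3.
No residual v0→v7 path; max flow = 3.
Certifying cut of size 3: {v0→v3, v0→v4, v0→v5}.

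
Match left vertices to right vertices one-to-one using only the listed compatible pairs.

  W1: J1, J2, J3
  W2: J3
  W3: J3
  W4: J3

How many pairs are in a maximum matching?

2

Unit-capacity flow: source→left, listed edges, right→sink; max matching = max flow.
Augmenting path W1→J1 (+1); matched 1.
Augmenting path W2→J3 (+1); matched 2.
No augmenting path remains; maximum matching = 2.
König certificate: {W1, J3} is a vertex cover of size 2 (every listed pair touches it), so no matching can be larger.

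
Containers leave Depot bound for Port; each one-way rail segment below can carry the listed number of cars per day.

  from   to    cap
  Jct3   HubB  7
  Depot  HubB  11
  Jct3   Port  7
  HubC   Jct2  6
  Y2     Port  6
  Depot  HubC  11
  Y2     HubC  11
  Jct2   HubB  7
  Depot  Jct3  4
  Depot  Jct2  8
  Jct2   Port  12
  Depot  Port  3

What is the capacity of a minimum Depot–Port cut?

19

Augment Depot→Port: bottleneck 3, flow now 3.
Augment Depot→Jct3→Port: bottleneck 4, flow now 7.
Augment Depot→Jct2→Port: bottleneck 8, flow now 15.
Augment Depot→HubC→Jct2→Port: bottleneck 4, flow now 19.
No augmenting path remains; maximum flow = 19.
By max-flow min-cut, the minimum cut capacity equals the max flow.
In the residual graph, reachable from Depot: {Depot, HubC, Jct2, HubB}.
Min-cut edges: Depot→Jct3 (4), Depot→Port (3), Jct2→Port (12); capacity 4 + 3 + 12 = 19.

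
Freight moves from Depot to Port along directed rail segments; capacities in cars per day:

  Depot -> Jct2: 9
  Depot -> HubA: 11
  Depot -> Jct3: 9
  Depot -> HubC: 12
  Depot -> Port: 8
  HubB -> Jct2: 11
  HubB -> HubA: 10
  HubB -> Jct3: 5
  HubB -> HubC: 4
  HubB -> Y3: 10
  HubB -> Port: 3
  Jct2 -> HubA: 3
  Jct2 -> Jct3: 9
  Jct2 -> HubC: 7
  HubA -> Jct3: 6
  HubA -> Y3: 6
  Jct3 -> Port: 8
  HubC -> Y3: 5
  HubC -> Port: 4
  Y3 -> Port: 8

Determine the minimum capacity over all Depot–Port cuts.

Augment Depot→Port: bottleneck 8, flow now 8.
Augment Depot→Jct3→Port: bottleneck 8, flow now 16.
Augment Depot→HubC→Port: bottleneck 4, flow now 20.
Augment Depot→HubA→Y3→Port: bottleneck 6, flow now 26.
Augment Depot→HubC→Y3→Port: bottleneck 2, flow now 28.
No augmenting path remains; maximum flow = 28.
By max-flow min-cut, the minimum cut capacity equals the max flow.
In the residual graph, reachable from Depot: {Depot, Jct2, HubA, Jct3, HubC, Y3}.
Min-cut edges: Depot→Port (8), Jct3→Port (8), HubC→Port (4), Y3→Port (8); capacity 8 + 8 + 4 + 8 = 28.

28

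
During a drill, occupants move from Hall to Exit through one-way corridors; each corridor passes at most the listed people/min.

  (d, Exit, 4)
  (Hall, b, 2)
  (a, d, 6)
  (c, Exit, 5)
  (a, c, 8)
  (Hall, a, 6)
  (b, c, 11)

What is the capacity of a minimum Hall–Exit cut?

Augment Hall→a→c→Exit: bottleneck 5, flow now 5.
Augment Hall→a→d→Exit: bottleneck 1, flow now 6.
Augment Hall→b→c→a→d→Exit: bottleneck 2, flow now 8. (uses reverse residual edge)
No augmenting path remains; maximum flow = 8.
By max-flow min-cut, the minimum cut capacity equals the max flow.
In the residual graph, reachable from Hall: {Hall}.
Min-cut edges: Hall→a (6), Hall→b (2); capacity 6 + 2 = 8.

8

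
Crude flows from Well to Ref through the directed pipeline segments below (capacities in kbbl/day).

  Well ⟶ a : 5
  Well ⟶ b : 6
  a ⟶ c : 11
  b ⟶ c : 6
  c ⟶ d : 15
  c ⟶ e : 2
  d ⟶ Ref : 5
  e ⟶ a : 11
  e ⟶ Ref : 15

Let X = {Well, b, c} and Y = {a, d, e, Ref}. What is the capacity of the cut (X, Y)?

22

Edges leaving {Well, b, c}: Well→a (5), c→d (15), c→e (2).
Cut capacity = 5 + 15 + 2 = 22.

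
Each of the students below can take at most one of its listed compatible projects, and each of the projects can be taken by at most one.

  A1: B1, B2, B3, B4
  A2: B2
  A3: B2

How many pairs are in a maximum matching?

Unit-capacity flow: source→left, listed edges, right→sink; max matching = max flow.
Augmenting path A1→B1 (+1); matched 1.
Augmenting path A2→B2 (+1); matched 2.
No augmenting path remains; maximum matching = 2.
König certificate: {A1, B2} is a vertex cover of size 2 (every listed pair touches it), so no matching can be larger.

2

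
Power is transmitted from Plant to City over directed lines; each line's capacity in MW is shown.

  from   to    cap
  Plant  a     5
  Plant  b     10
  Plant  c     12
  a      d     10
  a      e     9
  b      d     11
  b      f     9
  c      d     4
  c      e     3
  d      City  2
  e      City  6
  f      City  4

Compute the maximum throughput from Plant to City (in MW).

Augment Plant→a→d→City: bottleneck 2, flow now 2.
Augment Plant→a→e→City: bottleneck 3, flow now 5.
Augment Plant→b→f→City: bottleneck 4, flow now 9.
Augment Plant→c→e→City: bottleneck 3, flow now 12.
No augmenting path remains; maximum flow = 12.
In the residual graph, reachable from Plant: {Plant, a, b, c, d, e, f}.
Min-cut edges: d→City (2), e→City (6), f→City (4); capacity 2 + 6 + 4 = 12.
This cut is saturated, so no flow can exceed 12.

12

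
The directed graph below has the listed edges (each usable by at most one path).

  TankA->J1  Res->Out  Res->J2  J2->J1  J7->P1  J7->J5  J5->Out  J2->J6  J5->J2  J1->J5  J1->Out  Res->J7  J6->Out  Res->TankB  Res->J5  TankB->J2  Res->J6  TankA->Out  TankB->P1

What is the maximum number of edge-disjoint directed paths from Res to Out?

Assign every edge capacity 1; by Menger, the answer equals the max flow.
Path Res→Out (+1); total 1.
Path Res→J5→Out (+1); total 2.
Path Res→J6→Out (+1); total 3.
Path Res→J2→J1→Out (+1); total 4.
No residual Res→Out path; max flow = 4.
Certifying cut of size 4: {J2→J1, J5→Out, J6→Out, Res→Out}.

4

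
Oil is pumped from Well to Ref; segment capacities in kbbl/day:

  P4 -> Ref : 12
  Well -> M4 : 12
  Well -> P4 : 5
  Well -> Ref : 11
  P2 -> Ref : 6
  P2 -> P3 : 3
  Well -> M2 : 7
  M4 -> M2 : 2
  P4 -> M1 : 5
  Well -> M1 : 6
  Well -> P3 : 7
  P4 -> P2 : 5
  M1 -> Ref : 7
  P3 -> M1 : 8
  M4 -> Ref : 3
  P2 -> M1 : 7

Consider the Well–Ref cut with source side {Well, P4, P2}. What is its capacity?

Edges leaving {Well, P4, P2}: Well→P3 (7), Well→M4 (12), Well→M2 (7), Well→M1 (6), Well→Ref (11), P4→M1 (5), P4→Ref (12), P2→P3 (3), P2→M1 (7), P2→Ref (6).
Cut capacity = 7 + 12 + 7 + 6 + 11 + 5 + 12 + 3 + 7 + 6 = 76.

76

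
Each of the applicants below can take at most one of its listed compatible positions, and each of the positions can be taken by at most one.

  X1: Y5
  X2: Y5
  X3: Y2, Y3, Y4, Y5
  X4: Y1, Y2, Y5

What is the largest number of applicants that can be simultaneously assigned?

3

Unit-capacity flow: source→left, listed edges, right→sink; max matching = max flow.
Augmenting path X1→Y5 (+1); matched 1.
Augmenting path X3→Y2 (+1); matched 2.
Augmenting path X4→Y1 (+1); matched 3.
No augmenting path remains; maximum matching = 3.
König certificate: {X3, X4, Y5} is a vertex cover of size 3 (every listed pair touches it), so no matching can be larger.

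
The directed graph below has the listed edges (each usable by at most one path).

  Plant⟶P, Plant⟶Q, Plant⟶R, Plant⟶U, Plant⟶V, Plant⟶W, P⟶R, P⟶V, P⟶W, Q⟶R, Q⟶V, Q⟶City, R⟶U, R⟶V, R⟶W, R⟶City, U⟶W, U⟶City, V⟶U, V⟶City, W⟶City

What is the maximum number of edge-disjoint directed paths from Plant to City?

5

Assign every edge capacity 1; by Menger, the answer equals the max flow.
Path Plant→Q→City (+1); total 1.
Path Plant→R→City (+1); total 2.
Path Plant→U→City (+1); total 3.
Path Plant→V→City (+1); total 4.
Path Plant→W→City (+1); total 5.
No residual Plant→City path; max flow = 5.
Certifying cut of size 5: {Plant→Q, R→City, U→City, V→City, W→City}.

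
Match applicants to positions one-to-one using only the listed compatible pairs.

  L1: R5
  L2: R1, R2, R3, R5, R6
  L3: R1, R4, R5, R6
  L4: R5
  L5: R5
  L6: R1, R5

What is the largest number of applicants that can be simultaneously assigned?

4

Unit-capacity flow: source→left, listed edges, right→sink; max matching = max flow.
Augmenting path L1→R5 (+1); matched 1.
Augmenting path L2→R1 (+1); matched 2.
Augmenting path L3→R4 (+1); matched 3.
Augmenting path L6→R1→L2→R2 (+1); matched 4.
No augmenting path remains; maximum matching = 4.
König certificate: {L2, L3, L6, R5} is a vertex cover of size 4 (every listed pair touches it), so no matching can be larger.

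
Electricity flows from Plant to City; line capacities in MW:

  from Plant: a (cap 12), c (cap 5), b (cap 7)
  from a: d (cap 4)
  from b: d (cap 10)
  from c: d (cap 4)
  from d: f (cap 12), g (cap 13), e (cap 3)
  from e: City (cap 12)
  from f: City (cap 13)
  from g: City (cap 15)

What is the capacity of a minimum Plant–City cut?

Augment Plant→a→d→e→City: bottleneck 3, flow now 3.
Augment Plant→a→d→f→City: bottleneck 1, flow now 4.
Augment Plant→b→d→f→City: bottleneck 7, flow now 11.
Augment Plant→c→d→f→City: bottleneck 4, flow now 15.
No augmenting path remains; maximum flow = 15.
By max-flow min-cut, the minimum cut capacity equals the max flow.
In the residual graph, reachable from Plant: {Plant, a, c}.
Min-cut edges: Plant→b (7), a→d (4), c→d (4); capacity 7 + 4 + 4 = 15.

15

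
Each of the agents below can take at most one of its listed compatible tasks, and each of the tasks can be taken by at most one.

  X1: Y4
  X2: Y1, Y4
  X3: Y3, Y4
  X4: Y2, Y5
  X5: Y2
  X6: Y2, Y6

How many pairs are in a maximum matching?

Unit-capacity flow: source→left, listed edges, right→sink; max matching = max flow.
Augmenting path X1→Y4 (+1); matched 1.
Augmenting path X2→Y1 (+1); matched 2.
Augmenting path X3→Y3 (+1); matched 3.
Augmenting path X4→Y2 (+1); matched 4.
Augmenting path X6→Y6 (+1); matched 5.
Augmenting path X5→Y2→X4→Y5 (+1); matched 6.
No augmenting path remains; maximum matching = 6.
König certificate: {X1, X2, X3, X4, X5, X6} is a vertex cover of size 6 (every listed pair touches it), so no matching can be larger.

6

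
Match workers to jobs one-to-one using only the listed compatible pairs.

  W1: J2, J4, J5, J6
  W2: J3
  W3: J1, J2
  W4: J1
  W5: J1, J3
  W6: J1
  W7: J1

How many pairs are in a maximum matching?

4

Unit-capacity flow: source→left, listed edges, right→sink; max matching = max flow.
Augmenting path W1→J2 (+1); matched 1.
Augmenting path W2→J3 (+1); matched 2.
Augmenting path W3→J1 (+1); matched 3.
Augmenting path W4→J1→W3→J2→W1→J4 (+1); matched 4.
No augmenting path remains; maximum matching = 4.
König certificate: {W1, W3, J1, J3} is a vertex cover of size 4 (every listed pair touches it), so no matching can be larger.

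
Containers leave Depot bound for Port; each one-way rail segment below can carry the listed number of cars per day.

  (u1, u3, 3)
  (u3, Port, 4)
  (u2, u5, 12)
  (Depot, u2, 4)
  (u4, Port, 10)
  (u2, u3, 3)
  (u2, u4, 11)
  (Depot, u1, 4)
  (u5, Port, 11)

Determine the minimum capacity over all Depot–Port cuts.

Augment Depot→u1→u3→Port: bottleneck 3, flow now 3.
Augment Depot→u2→u3→Port: bottleneck 1, flow now 4.
Augment Depot→u2→u4→Port: bottleneck 3, flow now 7.
No augmenting path remains; maximum flow = 7.
By max-flow min-cut, the minimum cut capacity equals the max flow.
In the residual graph, reachable from Depot: {Depot, u1}.
Min-cut edges: Depot→u2 (4), u1→u3 (3); capacity 4 + 3 = 7.

7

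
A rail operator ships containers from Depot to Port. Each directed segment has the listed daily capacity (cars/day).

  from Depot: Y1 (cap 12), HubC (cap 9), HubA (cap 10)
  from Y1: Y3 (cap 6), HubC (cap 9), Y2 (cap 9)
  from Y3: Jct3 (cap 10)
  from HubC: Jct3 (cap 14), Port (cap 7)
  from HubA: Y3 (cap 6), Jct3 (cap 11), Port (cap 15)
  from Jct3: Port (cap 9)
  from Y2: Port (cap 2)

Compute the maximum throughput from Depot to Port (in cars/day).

28

Augment Depot→HubC→Port: bottleneck 7, flow now 7.
Augment Depot→HubA→Port: bottleneck 10, flow now 17.
Augment Depot→Y1→Y2→Port: bottleneck 2, flow now 19.
Augment Depot→HubC→Jct3→Port: bottleneck 2, flow now 21.
Augment Depot→Y1→Y3→Jct3→Port: bottleneck 6, flow now 27.
Augment Depot→Y1→HubC→Jct3→Port: bottleneck 1, flow now 28.
No augmenting path remains; maximum flow = 28.
In the residual graph, reachable from Depot: {Depot, Y1, Y3, HubC, Jct3, Y2}.
Min-cut edges: Depot→HubA (10), HubC→Port (7), Jct3→Port (9), Y2→Port (2); capacity 10 + 7 + 9 + 2 = 28.
This cut is saturated, so no flow can exceed 28.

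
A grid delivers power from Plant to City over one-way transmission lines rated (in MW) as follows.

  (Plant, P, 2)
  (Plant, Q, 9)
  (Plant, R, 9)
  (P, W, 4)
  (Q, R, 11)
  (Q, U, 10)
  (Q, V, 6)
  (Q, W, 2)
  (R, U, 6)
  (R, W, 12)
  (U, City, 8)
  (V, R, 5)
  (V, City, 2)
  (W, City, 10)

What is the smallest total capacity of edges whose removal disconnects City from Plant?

20

Augment Plant→P→W→City: bottleneck 2, flow now 2.
Augment Plant→Q→U→City: bottleneck 8, flow now 10.
Augment Plant→Q→V→City: bottleneck 1, flow now 11.
Augment Plant→R→W→City: bottleneck 8, flow now 19.
Augment Plant→R→U→Q→V→City: bottleneck 1, flow now 20. (uses reverse residual edge)
No augmenting path remains; maximum flow = 20.
By max-flow min-cut, the minimum cut capacity equals the max flow.
In the residual graph, reachable from Plant: {Plant}.
Min-cut edges: Plant→P (2), Plant→Q (9), Plant→R (9); capacity 2 + 9 + 9 = 20.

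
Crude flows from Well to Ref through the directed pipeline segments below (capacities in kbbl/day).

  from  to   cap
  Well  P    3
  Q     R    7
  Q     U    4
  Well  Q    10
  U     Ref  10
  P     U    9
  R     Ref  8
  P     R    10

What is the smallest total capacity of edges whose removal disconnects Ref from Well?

13

Augment Well→P→R→Ref: bottleneck 3, flow now 3.
Augment Well→Q→R→Ref: bottleneck 5, flow now 8.
Augment Well→Q→U→Ref: bottleneck 4, flow now 12.
Augment Well→Q→R→P→U→Ref: bottleneck 1, flow now 13. (uses reverse residual edge)
No augmenting path remains; maximum flow = 13.
By max-flow min-cut, the minimum cut capacity equals the max flow.
In the residual graph, reachable from Well: {Well}.
Min-cut edges: Well→P (3), Well→Q (10); capacity 3 + 10 = 13.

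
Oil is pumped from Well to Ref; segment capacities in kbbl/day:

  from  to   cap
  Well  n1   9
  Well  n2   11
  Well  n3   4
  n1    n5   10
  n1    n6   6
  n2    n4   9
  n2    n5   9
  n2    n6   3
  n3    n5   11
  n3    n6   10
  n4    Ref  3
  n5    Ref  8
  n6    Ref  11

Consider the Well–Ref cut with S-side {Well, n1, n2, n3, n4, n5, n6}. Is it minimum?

Yes — it is a minimum cut (capacity 22).

Given cut capacity: 3 + 8 + 11 = 22.
Augment Well→n1→n5→Ref: bottleneck 8, flow now 8.
Augment Well→n1→n6→Ref: bottleneck 1, flow now 9.
Augment Well→n2→n4→Ref: bottleneck 3, flow now 12.
Augment Well→n2→n6→Ref: bottleneck 3, flow now 15.
Augment Well→n3→n6→Ref: bottleneck 4, flow now 19.
Augment Well→n2→n5→n1→n6→Ref: bottleneck 3, flow now 22. (uses reverse residual edge)
No augmenting path remains; maximum flow = 22.
Cut capacity 22 equals the max flow, so it is a minimum cut.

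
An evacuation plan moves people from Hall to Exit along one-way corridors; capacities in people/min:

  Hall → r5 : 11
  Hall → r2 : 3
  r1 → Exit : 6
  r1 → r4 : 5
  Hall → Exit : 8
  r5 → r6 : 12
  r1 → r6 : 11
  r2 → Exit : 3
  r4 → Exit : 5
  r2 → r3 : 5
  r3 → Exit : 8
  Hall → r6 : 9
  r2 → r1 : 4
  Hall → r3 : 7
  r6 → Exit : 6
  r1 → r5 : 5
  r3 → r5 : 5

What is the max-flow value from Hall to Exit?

24

Augment Hall→Exit: bottleneck 8, flow now 8.
Augment Hall→r2→Exit: bottleneck 3, flow now 11.
Augment Hall→r3→Exit: bottleneck 7, flow now 18.
Augment Hall→r6→Exit: bottleneck 6, flow now 24.
No augmenting path remains; maximum flow = 24.
In the residual graph, reachable from Hall: {Hall, r5, r6}.
Min-cut edges: Hall→r2 (3), Hall→r3 (7), Hall→Exit (8), r6→Exit (6); capacity 3 + 7 + 8 + 6 = 24.
This cut is saturated, so no flow can exceed 24.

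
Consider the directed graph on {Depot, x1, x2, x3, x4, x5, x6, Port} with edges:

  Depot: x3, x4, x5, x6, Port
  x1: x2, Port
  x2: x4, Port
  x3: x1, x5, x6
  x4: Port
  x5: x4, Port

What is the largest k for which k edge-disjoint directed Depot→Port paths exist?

4

Assign every edge capacity 1; by Menger, the answer equals the max flow.
Path Depot→Port (+1); total 1.
Path Depot→x4→Port (+1); total 2.
Path Depot→x5→Port (+1); total 3.
Path Depot→x3→x1→Port (+1); total 4.
No residual Depot→Port path; max flow = 4.
Certifying cut of size 4: {Depot→Port, Depot→x3, Depot→x4, Depot→x5}.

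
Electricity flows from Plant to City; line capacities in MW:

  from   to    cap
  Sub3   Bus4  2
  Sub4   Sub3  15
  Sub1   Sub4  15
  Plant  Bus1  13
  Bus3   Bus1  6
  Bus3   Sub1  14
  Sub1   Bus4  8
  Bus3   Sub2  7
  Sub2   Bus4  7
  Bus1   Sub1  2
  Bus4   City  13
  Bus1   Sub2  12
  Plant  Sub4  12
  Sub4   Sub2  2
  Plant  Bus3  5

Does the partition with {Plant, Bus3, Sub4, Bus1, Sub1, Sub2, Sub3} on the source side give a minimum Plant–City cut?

Given cut capacity: 8 + 7 + 2 = 17.
Augment Plant→Bus3→Sub1→Bus4→City: bottleneck 5, flow now 5.
Augment Plant→Sub4→Sub2→Bus4→City: bottleneck 2, flow now 7.
Augment Plant→Sub4→Sub3→Bus4→City: bottleneck 2, flow now 9.
Augment Plant→Bus1→Sub1→Bus4→City: bottleneck 2, flow now 11.
Augment Plant→Bus1→Sub2→Bus4→City: bottleneck 2, flow now 13.
No augmenting path remains; maximum flow = 13.
In the residual graph, reachable from Plant: {Plant, Bus3, Sub4, Bus1, Sub1, Sub2, Sub3, Bus4}.
Min-cut edges: Bus4→City (13); capacity 13 = 13.
Cut capacity 17 exceeds the max flow 13, so it is not minimum.

No — its capacity is 17, but the minimum cut has capacity 13.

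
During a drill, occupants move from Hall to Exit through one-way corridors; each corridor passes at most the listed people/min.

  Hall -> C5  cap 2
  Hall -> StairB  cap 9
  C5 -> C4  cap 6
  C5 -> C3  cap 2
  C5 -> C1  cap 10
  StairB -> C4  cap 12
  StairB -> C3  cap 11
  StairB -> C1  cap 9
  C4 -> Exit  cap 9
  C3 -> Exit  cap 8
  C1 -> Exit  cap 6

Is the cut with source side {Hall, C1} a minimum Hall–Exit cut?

No — its capacity is 17, but the minimum cut has capacity 11.

Given cut capacity: 2 + 9 + 6 = 17.
Augment Hall→C5→C4→Exit: bottleneck 2, flow now 2.
Augment Hall→StairB→C4→Exit: bottleneck 7, flow now 9.
Augment Hall→StairB→C3→Exit: bottleneck 2, flow now 11.
No augmenting path remains; maximum flow = 11.
In the residual graph, reachable from Hall: {Hall}.
Min-cut edges: Hall→C5 (2), Hall→StairB (9); capacity 2 + 9 = 11.
Cut capacity 17 exceeds the max flow 11, so it is not minimum.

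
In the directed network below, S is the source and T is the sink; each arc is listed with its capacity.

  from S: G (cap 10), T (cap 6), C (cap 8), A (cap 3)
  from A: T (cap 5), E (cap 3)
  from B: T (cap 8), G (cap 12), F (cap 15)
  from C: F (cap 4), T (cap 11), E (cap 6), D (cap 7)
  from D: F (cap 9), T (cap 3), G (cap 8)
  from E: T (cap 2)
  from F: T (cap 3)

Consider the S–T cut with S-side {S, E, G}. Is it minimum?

No — its capacity is 19, but the minimum cut has capacity 17.

Given cut capacity: 3 + 8 + 6 + 2 = 19.
Augment S→T: bottleneck 6, flow now 6.
Augment S→A→T: bottleneck 3, flow now 9.
Augment S→C→T: bottleneck 8, flow now 17.
No augmenting path remains; maximum flow = 17.
In the residual graph, reachable from S: {S, G}.
Min-cut edges: S→A (3), S→C (8), S→T (6); capacity 3 + 8 + 6 = 17.
Cut capacity 19 exceeds the max flow 17, so it is not minimum.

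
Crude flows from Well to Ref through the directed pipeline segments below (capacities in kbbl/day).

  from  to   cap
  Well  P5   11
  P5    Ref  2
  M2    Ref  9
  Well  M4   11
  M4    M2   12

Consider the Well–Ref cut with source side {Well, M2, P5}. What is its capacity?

Edges leaving {Well, M2, P5}: Well→M4 (11), M2→Ref (9), P5→Ref (2).
Cut capacity = 11 + 9 + 2 = 22.

22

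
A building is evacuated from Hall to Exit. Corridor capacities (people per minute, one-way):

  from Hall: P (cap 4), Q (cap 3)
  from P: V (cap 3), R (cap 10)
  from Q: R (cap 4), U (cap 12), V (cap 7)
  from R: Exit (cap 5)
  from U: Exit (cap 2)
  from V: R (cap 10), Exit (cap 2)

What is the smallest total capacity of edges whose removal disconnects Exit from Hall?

Augment Hall→P→R→Exit: bottleneck 4, flow now 4.
Augment Hall→Q→R→Exit: bottleneck 1, flow now 5.
Augment Hall→Q→U→Exit: bottleneck 2, flow now 7.
No augmenting path remains; maximum flow = 7.
By max-flow min-cut, the minimum cut capacity equals the max flow.
In the residual graph, reachable from Hall: {Hall}.
Min-cut edges: Hall→P (4), Hall→Q (3); capacity 4 + 3 = 7.

7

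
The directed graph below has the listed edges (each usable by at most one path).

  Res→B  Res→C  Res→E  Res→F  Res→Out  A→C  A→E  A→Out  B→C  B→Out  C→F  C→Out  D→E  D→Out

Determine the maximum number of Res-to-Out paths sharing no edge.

Assign every edge capacity 1; by Menger, the answer equals the max flow.
Path Res→Out (+1); total 1.
Path Res→B→Out (+1); total 2.
Path Res→C→Out (+1); total 3.
No residual Res→Out path; max flow = 3.
Certifying cut of size 3: {Res→B, Res→C, Res→Out}.

3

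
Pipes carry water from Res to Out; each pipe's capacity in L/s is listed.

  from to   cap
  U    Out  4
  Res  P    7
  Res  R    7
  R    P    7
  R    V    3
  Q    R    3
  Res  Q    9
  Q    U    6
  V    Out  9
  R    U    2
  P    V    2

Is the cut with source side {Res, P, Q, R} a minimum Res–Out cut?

Given cut capacity: 2 + 6 + 2 + 3 = 13.
Augment Res→P→V→Out: bottleneck 2, flow now 2.
Augment Res→Q→U→Out: bottleneck 4, flow now 6.
Augment Res→R→V→Out: bottleneck 3, flow now 9.
No augmenting path remains; maximum flow = 9.
In the residual graph, reachable from Res: {Res, P, Q, R, U}.
Min-cut edges: P→V (2), R→V (3), U→Out (4); capacity 2 + 3 + 4 = 9.
Cut capacity 13 exceeds the max flow 9, so it is not minimum.

No — its capacity is 13, but the minimum cut has capacity 9.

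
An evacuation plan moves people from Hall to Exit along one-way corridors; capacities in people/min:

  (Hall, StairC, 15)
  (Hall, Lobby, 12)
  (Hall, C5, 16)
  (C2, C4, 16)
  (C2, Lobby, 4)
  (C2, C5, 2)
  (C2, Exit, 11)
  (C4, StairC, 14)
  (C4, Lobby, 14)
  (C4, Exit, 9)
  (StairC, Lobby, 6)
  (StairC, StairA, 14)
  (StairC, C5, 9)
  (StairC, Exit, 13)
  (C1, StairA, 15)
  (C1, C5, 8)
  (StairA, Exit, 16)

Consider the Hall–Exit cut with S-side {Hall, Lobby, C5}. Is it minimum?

Given cut capacity: 15 = 15.
Augment Hall→StairC→Exit: bottleneck 13, flow now 13.
Augment Hall→StairC→StairA→Exit: bottleneck 2, flow now 15.
No augmenting path remains; maximum flow = 15.
Cut capacity 15 equals the max flow, so it is a minimum cut.

Yes — it is a minimum cut (capacity 15).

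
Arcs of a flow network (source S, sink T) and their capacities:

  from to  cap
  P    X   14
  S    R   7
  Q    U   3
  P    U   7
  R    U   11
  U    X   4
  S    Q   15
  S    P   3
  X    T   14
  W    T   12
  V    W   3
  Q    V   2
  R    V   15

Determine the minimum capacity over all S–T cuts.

Augment S→P→X→T: bottleneck 3, flow now 3.
Augment S→Q→U→X→T: bottleneck 3, flow now 6.
Augment S→Q→V→W→T: bottleneck 2, flow now 8.
Augment S→R→U→X→T: bottleneck 1, flow now 9.
Augment S→R→V→W→T: bottleneck 1, flow now 10.
No augmenting path remains; maximum flow = 10.
By max-flow min-cut, the minimum cut capacity equals the max flow.
In the residual graph, reachable from S: {S, Q, R, U, V}.
Min-cut edges: S→P (3), U→X (4), V→W (3); capacity 3 + 4 + 3 = 10.

10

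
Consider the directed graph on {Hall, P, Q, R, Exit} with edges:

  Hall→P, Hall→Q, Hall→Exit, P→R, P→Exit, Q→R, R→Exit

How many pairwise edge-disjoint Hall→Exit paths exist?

Assign every edge capacity 1; by Menger, the answer equals the max flow.
Path Hall→Exit (+1); total 1.
Path Hall→P→Exit (+1); total 2.
Path Hall→Q→R→Exit (+1); total 3.
No residual Hall→Exit path; max flow = 3.
Certifying cut of size 3: {Hall→Exit, Hall→P, Hall→Q}.

3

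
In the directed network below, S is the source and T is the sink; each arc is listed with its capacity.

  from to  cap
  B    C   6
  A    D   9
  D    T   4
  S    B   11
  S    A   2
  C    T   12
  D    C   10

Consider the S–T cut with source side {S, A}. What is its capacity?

20

Edges leaving {S, A}: S→B (11), A→D (9).
Cut capacity = 11 + 9 = 20.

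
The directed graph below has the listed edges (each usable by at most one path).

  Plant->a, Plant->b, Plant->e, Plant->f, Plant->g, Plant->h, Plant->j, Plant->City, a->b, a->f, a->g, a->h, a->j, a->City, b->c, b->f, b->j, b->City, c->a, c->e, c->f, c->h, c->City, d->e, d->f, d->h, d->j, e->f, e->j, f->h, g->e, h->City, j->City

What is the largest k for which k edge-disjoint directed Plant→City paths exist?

5

Assign every edge capacity 1; by Menger, the answer equals the max flow.
Path Plant→City (+1); total 1.
Path Plant→a→City (+1); total 2.
Path Plant→b→City (+1); total 3.
Path Plant→h→City (+1); total 4.
Path Plant→j→City (+1); total 5.
No residual Plant→City path; max flow = 5.
Certifying cut of size 5: {Plant→City, Plant→a, Plant→b, h→City, j→City}.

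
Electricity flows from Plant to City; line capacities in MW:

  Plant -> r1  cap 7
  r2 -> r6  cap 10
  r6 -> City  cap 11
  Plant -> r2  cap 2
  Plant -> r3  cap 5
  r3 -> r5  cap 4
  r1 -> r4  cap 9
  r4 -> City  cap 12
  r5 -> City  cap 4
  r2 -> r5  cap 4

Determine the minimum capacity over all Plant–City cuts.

Augment Plant→r1→r4→City: bottleneck 7, flow now 7.
Augment Plant→r2→r5→City: bottleneck 2, flow now 9.
Augment Plant→r3→r5→City: bottleneck 2, flow now 11.
Augment Plant→r3→r5→r2→r6→City: bottleneck 2, flow now 13. (uses reverse residual edge)
No augmenting path remains; maximum flow = 13.
By max-flow min-cut, the minimum cut capacity equals the max flow.
In the residual graph, reachable from Plant: {Plant, r3}.
Min-cut edges: Plant→r1 (7), Plant→r2 (2), r3→r5 (4); capacity 7 + 2 + 4 = 13.

13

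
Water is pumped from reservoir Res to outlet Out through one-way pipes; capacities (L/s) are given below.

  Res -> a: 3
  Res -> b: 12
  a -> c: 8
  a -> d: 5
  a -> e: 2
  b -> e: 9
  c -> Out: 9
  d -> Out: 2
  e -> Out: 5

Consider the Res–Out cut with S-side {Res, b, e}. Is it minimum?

Yes — it is a minimum cut (capacity 8).

Given cut capacity: 3 + 5 = 8.
Augment Res→a→c→Out: bottleneck 3, flow now 3.
Augment Res→b→e→Out: bottleneck 5, flow now 8.
No augmenting path remains; maximum flow = 8.
Cut capacity 8 equals the max flow, so it is a minimum cut.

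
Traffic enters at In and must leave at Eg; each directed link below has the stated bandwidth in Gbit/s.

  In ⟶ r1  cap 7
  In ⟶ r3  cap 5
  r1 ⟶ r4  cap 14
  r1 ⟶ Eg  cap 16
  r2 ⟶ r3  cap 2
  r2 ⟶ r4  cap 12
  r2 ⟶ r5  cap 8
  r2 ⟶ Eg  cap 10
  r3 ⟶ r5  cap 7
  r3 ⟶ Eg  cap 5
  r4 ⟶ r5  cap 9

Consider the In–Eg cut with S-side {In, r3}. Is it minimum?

Given cut capacity: 7 + 7 + 5 = 19.
Augment In→r1→Eg: bottleneck 7, flow now 7.
Augment In→r3→Eg: bottleneck 5, flow now 12.
No augmenting path remains; maximum flow = 12.
In the residual graph, reachable from In: {In}.
Min-cut edges: In→r1 (7), In→r3 (5); capacity 7 + 5 = 12.
Cut capacity 19 exceeds the max flow 12, so it is not minimum.

No — its capacity is 19, but the minimum cut has capacity 12.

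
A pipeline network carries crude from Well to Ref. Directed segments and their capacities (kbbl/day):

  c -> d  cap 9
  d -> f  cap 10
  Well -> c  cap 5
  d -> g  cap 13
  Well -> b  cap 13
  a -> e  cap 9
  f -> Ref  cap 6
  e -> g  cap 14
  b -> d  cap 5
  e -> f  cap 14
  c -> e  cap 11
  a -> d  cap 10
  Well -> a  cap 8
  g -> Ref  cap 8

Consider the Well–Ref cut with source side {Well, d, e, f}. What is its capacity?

Edges leaving {Well, d, e, f}: Well→a (8), Well→b (13), Well→c (5), d→g (13), e→g (14), f→Ref (6).
Cut capacity = 8 + 13 + 5 + 13 + 14 + 6 = 59.

59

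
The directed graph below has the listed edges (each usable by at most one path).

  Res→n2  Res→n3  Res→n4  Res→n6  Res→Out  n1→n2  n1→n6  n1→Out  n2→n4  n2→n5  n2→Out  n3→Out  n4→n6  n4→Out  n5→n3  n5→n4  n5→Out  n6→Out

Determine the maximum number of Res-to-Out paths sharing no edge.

5

Assign every edge capacity 1; by Menger, the answer equals the max flow.
Path Res→Out (+1); total 1.
Path Res→n2→Out (+1); total 2.
Path Res→n3→Out (+1); total 3.
Path Res→n4→Out (+1); total 4.
Path Res→n6→Out (+1); total 5.
No residual Res→Out path; max flow = 5.
Certifying cut of size 5: {Res→Out, Res→n2, Res→n3, Res→n4, Res→n6}.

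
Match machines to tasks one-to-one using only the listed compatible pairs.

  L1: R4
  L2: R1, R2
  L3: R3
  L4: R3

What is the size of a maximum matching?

Unit-capacity flow: source→left, listed edges, right→sink; max matching = max flow.
Augmenting path L1→R4 (+1); matched 1.
Augmenting path L2→R1 (+1); matched 2.
Augmenting path L3→R3 (+1); matched 3.
No augmenting path remains; maximum matching = 3.
König certificate: {L1, L2, R3} is a vertex cover of size 3 (every listed pair touches it), so no matching can be larger.

3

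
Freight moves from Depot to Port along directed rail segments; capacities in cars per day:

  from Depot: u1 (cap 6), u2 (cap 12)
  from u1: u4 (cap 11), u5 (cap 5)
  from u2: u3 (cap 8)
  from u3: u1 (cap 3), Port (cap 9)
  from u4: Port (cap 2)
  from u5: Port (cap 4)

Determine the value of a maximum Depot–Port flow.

14

Augment Depot→u1→u4→Port: bottleneck 2, flow now 2.
Augment Depot→u1→u5→Port: bottleneck 4, flow now 6.
Augment Depot→u2→u3→Port: bottleneck 8, flow now 14.
No augmenting path remains; maximum flow = 14.
In the residual graph, reachable from Depot: {Depot, u2}.
Min-cut edges: Depot→u1 (6), u2→u3 (8); capacity 6 + 8 = 14.
This cut is saturated, so no flow can exceed 14.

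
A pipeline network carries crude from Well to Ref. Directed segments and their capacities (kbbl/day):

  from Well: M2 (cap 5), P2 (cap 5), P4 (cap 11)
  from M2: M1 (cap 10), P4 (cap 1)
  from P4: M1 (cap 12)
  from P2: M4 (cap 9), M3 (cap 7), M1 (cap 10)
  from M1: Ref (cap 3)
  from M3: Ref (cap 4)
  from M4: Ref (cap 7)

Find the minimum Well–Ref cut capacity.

Augment Well→M2→M1→Ref: bottleneck 3, flow now 3.
Augment Well→P2→M3→Ref: bottleneck 4, flow now 7.
Augment Well→P2→M4→Ref: bottleneck 1, flow now 8.
No augmenting path remains; maximum flow = 8.
By max-flow min-cut, the minimum cut capacity equals the max flow.
In the residual graph, reachable from Well: {Well, M2, P4, M1}.
Min-cut edges: Well→P2 (5), M1→Ref (3); capacity 5 + 3 = 8.

8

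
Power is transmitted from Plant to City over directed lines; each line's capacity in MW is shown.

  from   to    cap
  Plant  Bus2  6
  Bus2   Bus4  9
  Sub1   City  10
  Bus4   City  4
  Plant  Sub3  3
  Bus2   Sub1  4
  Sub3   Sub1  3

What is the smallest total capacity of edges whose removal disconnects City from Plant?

9

Augment Plant→Sub3→Sub1→City: bottleneck 3, flow now 3.
Augment Plant→Bus2→Bus4→City: bottleneck 4, flow now 7.
Augment Plant→Bus2→Sub1→City: bottleneck 2, flow now 9.
No augmenting path remains; maximum flow = 9.
By max-flow min-cut, the minimum cut capacity equals the max flow.
In the residual graph, reachable from Plant: {Plant}.
Min-cut edges: Plant→Sub3 (3), Plant→Bus2 (6); capacity 3 + 6 = 9.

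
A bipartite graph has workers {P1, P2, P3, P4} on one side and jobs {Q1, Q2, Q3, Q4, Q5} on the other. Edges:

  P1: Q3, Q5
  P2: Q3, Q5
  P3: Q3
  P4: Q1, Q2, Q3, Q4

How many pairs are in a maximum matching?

3

Unit-capacity flow: source→left, listed edges, right→sink; max matching = max flow.
Augmenting path P1→Q3 (+1); matched 1.
Augmenting path P2→Q5 (+1); matched 2.
Augmenting path P4→Q1 (+1); matched 3.
No augmenting path remains; maximum matching = 3.
König certificate: {P4, Q3, Q5} is a vertex cover of size 3 (every listed pair touches it), so no matching can be larger.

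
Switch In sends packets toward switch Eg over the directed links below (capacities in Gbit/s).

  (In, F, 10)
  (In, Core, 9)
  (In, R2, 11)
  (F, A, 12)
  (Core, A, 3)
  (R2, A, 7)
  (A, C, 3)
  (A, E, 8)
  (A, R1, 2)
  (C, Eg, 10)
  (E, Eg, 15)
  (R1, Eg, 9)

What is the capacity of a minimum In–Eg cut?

Augment In→F→A→C→Eg: bottleneck 3, flow now 3.
Augment In→F→A→E→Eg: bottleneck 7, flow now 10.
Augment In→Core→A→E→Eg: bottleneck 1, flow now 11.
Augment In→Core→A→R1→Eg: bottleneck 2, flow now 13.
No augmenting path remains; maximum flow = 13.
By max-flow min-cut, the minimum cut capacity equals the max flow.
In the residual graph, reachable from In: {In, F, Core, R2, A}.
Min-cut edges: A→C (3), A→E (8), A→R1 (2); capacity 3 + 8 + 2 = 13.

13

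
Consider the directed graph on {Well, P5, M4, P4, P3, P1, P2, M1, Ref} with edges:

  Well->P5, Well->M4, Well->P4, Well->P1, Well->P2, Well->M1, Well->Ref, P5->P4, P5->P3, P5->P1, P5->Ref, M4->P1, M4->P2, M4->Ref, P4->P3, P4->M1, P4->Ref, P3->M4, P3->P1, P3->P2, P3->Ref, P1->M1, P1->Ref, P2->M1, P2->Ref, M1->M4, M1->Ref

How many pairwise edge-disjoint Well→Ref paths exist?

Assign every edge capacity 1; by Menger, the answer equals the max flow.
Path Well→Ref (+1); total 1.
Path Well→P5→Ref (+1); total 2.
Path Well→M4→Ref (+1); total 3.
Path Well→P4→Ref (+1); total 4.
Path Well→P1→Ref (+1); total 5.
Path Well→P2→Ref (+1); total 6.
Path Well→M1→Ref (+1); total 7.
No residual Well→Ref path; max flow = 7.
Certifying cut of size 7: {Well→M1, Well→M4, Well→P1, Well→P2, Well→P4, Well→P5, Well→Ref}.

7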